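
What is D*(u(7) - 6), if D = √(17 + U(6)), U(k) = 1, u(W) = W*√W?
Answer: -18*√2 + 21*√14 ≈ 53.119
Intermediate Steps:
u(W) = W^(3/2)
D = 3*√2 (D = √(17 + 1) = √18 = 3*√2 ≈ 4.2426)
D*(u(7) - 6) = (3*√2)*(7^(3/2) - 6) = (3*√2)*(7*√7 - 6) = (3*√2)*(-6 + 7*√7) = 3*√2*(-6 + 7*√7)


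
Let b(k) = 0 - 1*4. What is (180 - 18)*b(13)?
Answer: -648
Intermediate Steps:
b(k) = -4 (b(k) = 0 - 4 = -4)
(180 - 18)*b(13) = (180 - 18)*(-4) = 162*(-4) = -648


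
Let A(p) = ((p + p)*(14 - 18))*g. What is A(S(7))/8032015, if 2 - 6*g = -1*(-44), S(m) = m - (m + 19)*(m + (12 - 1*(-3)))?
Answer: -6328/1606403 ≈ -0.0039392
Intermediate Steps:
S(m) = m - (15 + m)*(19 + m) (S(m) = m - (19 + m)*(m + (12 + 3)) = m - (19 + m)*(m + 15) = m - (19 + m)*(15 + m) = m - (15 + m)*(19 + m))
g = -7 (g = ⅓ - (-1)*(-44)/6 = ⅓ - ⅙*44 = ⅓ - 22/3 = -7)
A(p) = 56*p (A(p) = ((p + p)*(14 - 18))*(-7) = ((2*p)*(-4))*(-7) = -8*p*(-7) = 56*p)
A(S(7))/8032015 = (56*(-285 - 1*7² - 33*7))/8032015 = (56*(-285 - 1*49 - 231))*(1/8032015) = (56*(-285 - 49 - 231))*(1/8032015) = (56*(-565))*(1/8032015) = -31640*1/8032015 = -6328/1606403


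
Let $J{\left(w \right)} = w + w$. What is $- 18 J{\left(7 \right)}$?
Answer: $-252$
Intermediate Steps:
$J{\left(w \right)} = 2 w$
$- 18 J{\left(7 \right)} = - 18 \cdot 2 \cdot 7 = \left(-18\right) 14 = -252$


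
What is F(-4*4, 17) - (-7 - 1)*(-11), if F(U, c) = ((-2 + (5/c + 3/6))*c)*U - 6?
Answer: 234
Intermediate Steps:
F(U, c) = -6 + U*c*(-3/2 + 5/c) (F(U, c) = ((-2 + (5/c + 3*(⅙)))*c)*U - 6 = ((-2 + (5/c + ½))*c)*U - 6 = ((-2 + (½ + 5/c))*c)*U - 6 = ((-3/2 + 5/c)*c)*U - 6 = (c*(-3/2 + 5/c))*U - 6 = U*c*(-3/2 + 5/c) - 6 = -6 + U*c*(-3/2 + 5/c))
F(-4*4, 17) - (-7 - 1)*(-11) = (-6 + 5*(-4*4) - 3/2*(-4*4)*17) - (-7 - 1)*(-11) = (-6 + 5*(-16) - 3/2*(-16)*17) - (-8)*(-11) = (-6 - 80 + 408) - 1*88 = 322 - 88 = 234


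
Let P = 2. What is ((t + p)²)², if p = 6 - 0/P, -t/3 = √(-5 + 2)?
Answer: 81*(2 - I*√3)⁴ ≈ -3807.0 - 1122.4*I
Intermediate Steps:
t = -3*I*√3 (t = -3*√(-5 + 2) = -3*I*√3 ≈ -5.1962*I)
p = 6 (p = 6 - 0/2 = 6 - 1*0 = 6 + 0 = 6)
((t + p)²)² = ((-3*I*√3 + 6)²)² = ((6 - 3*I*√3)²)² = (6 - 3*I*√3)⁴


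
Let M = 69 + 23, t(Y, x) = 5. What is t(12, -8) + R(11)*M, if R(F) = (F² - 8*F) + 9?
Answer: 3869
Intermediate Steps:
R(F) = 9 + F² - 8*F
M = 92
t(12, -8) + R(11)*M = 5 + (9 + 11² - 8*11)*92 = 5 + (9 + 121 - 88)*92 = 5 + 42*92 = 5 + 3864 = 3869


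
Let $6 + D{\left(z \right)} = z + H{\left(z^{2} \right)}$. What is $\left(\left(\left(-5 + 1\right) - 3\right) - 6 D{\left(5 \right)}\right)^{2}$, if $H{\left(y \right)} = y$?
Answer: $22801$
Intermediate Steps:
$D{\left(z \right)} = -6 + z + z^{2}$ ($D{\left(z \right)} = -6 + \left(z + z^{2}\right) = -6 + z + z^{2}$)
$\left(\left(\left(-5 + 1\right) - 3\right) - 6 D{\left(5 \right)}\right)^{2} = \left(\left(\left(-5 + 1\right) - 3\right) - 6 \left(-6 + 5 + 5^{2}\right)\right)^{2} = \left(\left(-4 - 3\right) - 6 \left(-6 + 5 + 25\right)\right)^{2} = \left(-7 - 144\right)^{2} = \left(-151\right)^{2} = 22801$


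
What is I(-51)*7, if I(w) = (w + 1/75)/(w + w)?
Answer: 13384/3825 ≈ 3.4991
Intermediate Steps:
I(w) = (1/75 + w)/(2*w) (I(w) = (w + 1/75)/((2*w)) = (1/75 + w)*(1/(2*w)) = (1/75 + w)/(2*w))
I(-51)*7 = ((1/150)*(1 + 75*(-51))/(-51))*7 = ((1/150)*(-1/51)*(1 - 3825))*7 = ((1/150)*(-1/51)*(-3824))*7 = (1912/3825)*7 = 13384/3825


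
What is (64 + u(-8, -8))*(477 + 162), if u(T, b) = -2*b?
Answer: 51120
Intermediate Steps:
(64 + u(-8, -8))*(477 + 162) = (64 - 2*(-8))*(477 + 162) = (64 + 16)*639 = 80*639 = 51120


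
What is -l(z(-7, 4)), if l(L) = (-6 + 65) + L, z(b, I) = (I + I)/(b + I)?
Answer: -169/3 ≈ -56.333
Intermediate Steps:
z(b, I) = 2*I/(I + b) (z(b, I) = (2*I)/(I + b) = 2*I/(I + b))
l(L) = 59 + L
-l(z(-7, 4)) = -(59 + 2*4/(4 - 7)) = -(59 + 2*4/(-3)) = -(59 + 2*4*(-1/3)) = -(59 - 8/3) = -1*169/3 = -169/3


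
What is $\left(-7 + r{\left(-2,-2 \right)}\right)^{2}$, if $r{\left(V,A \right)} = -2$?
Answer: $81$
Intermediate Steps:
$\left(-7 + r{\left(-2,-2 \right)}\right)^{2} = \left(-7 - 2\right)^{2} = \left(-9\right)^{2} = 81$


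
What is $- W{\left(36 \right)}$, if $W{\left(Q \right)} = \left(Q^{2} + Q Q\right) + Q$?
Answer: $-2628$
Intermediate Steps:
$W{\left(Q \right)} = Q + 2 Q^{2}$ ($W{\left(Q \right)} = \left(Q^{2} + Q^{2}\right) + Q = 2 Q^{2} + Q = Q + 2 Q^{2}$)
$- W{\left(36 \right)} = - 36 \left(1 + 2 \cdot 36\right) = - 36 \left(1 + 72\right) = - 36 \cdot 73 = \left(-1\right) 2628 = -2628$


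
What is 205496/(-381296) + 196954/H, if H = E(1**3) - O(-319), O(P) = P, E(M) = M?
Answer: 2344750427/3812960 ≈ 614.94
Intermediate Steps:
H = 320 (H = 1**3 - 1*(-319) = 1 + 319 = 320)
205496/(-381296) + 196954/H = 205496/(-381296) + 196954/320 = 205496*(-1/381296) + 196954*(1/320) = -25687/47662 + 98477/160 = 2344750427/3812960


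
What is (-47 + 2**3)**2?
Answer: 1521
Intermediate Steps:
(-47 + 2**3)**2 = (-47 + 8)**2 = (-39)**2 = 1521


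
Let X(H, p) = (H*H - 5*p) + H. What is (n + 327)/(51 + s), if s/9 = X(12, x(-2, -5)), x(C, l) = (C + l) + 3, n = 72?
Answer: 133/545 ≈ 0.24404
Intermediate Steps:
x(C, l) = 3 + C + l
X(H, p) = H + H**2 - 5*p (X(H, p) = (H**2 - 5*p) + H = H + H**2 - 5*p)
s = 1584 (s = 9*(12 + 12**2 - 5*(3 - 2 - 5)) = 9*(12 + 144 - 5*(-4)) = 9*(12 + 144 + 20) = 9*176 = 1584)
(n + 327)/(51 + s) = (72 + 327)/(51 + 1584) = 399/1635 = 399*(1/1635) = 133/545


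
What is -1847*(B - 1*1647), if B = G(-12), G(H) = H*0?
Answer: 3042009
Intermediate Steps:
G(H) = 0
B = 0
-1847*(B - 1*1647) = -1847*(0 - 1*1647) = -1847*(0 - 1647) = -1847*(-1647) = 3042009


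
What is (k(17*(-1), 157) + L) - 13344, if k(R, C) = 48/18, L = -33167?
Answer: -139525/3 ≈ -46508.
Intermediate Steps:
k(R, C) = 8/3 (k(R, C) = 48*(1/18) = 8/3)
(k(17*(-1), 157) + L) - 13344 = (8/3 - 33167) - 13344 = -99493/3 - 13344 = -139525/3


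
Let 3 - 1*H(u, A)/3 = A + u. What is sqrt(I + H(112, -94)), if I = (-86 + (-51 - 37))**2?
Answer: 3*sqrt(3359) ≈ 173.87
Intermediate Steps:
H(u, A) = 9 - 3*A - 3*u (H(u, A) = 9 - 3*(A + u) = 9 + (-3*A - 3*u) = 9 - 3*A - 3*u)
I = 30276 (I = (-86 - 88)**2 = (-174)**2 = 30276)
sqrt(I + H(112, -94)) = sqrt(30276 + (9 - 3*(-94) - 3*112)) = sqrt(30276 + (9 + 282 - 336)) = sqrt(30276 - 45) = sqrt(30231) = 3*sqrt(3359)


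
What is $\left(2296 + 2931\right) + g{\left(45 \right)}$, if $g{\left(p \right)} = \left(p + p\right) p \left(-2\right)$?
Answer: $-2873$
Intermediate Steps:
$g{\left(p \right)} = - 4 p^{2}$ ($g{\left(p \right)} = 2 p p \left(-2\right) = 2 p^{2} \left(-2\right) = - 4 p^{2}$)
$\left(2296 + 2931\right) + g{\left(45 \right)} = \left(2296 + 2931\right) - 4 \cdot 45^{2} = 5227 - 8100 = -2873$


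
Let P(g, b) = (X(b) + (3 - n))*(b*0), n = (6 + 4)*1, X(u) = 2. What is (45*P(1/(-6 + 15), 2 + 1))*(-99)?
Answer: 0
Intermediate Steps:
n = 10 (n = 10*1 = 10)
P(g, b) = 0 (P(g, b) = (2 + (3 - 1*10))*(b*0) = (2 + (3 - 10))*0 = (2 - 7)*0 = -5*0 = 0)
(45*P(1/(-6 + 15), 2 + 1))*(-99) = (45*0)*(-99) = 0*(-99) = 0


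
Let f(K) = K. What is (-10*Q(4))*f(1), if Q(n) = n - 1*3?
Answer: -10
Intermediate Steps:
Q(n) = -3 + n (Q(n) = n - 3 = -3 + n)
(-10*Q(4))*f(1) = -10*(-3 + 4)*1 = -10*1*1 = -10*1 = -10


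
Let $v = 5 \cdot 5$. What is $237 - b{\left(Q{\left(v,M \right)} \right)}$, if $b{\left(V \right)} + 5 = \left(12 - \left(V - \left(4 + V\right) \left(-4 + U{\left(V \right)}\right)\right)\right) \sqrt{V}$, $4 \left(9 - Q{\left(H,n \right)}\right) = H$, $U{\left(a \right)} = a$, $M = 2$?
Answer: $242 - \frac{13 \sqrt{11}}{32} \approx 240.65$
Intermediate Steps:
$v = 25$
$Q{\left(H,n \right)} = 9 - \frac{H}{4}$
$b{\left(V \right)} = -5 + \sqrt{V} \left(12 - V + \left(-4 + V\right) \left(4 + V\right)\right)$ ($b{\left(V \right)} = -5 + \left(12 - \left(V - \left(4 + V\right) \left(-4 + V\right)\right)\right) \sqrt{V} = -5 + \left(12 - \left(V - \left(-4 + V\right) \left(4 + V\right)\right)\right) \sqrt{V} = -5 + \left(12 - V + \left(-4 + V\right) \left(4 + V\right)\right) \sqrt{V} = -5 + \sqrt{V} \left(12 - V + \left(-4 + V\right) \left(4 + V\right)\right)$)
$237 - b{\left(Q{\left(v,M \right)} \right)} = 237 - \left(-5 + \left(9 - \frac{25}{4}\right)^{\frac{5}{2}} - \left(9 - \frac{25}{4}\right)^{\frac{3}{2}} - 4 \sqrt{9 - \frac{25}{4}}\right) = 237 - \left(-5 + \left(\frac{11}{4}\right)^{\frac{5}{2}} - \left(\frac{11}{4}\right)^{\frac{3}{2}} - 4 \sqrt{\frac{11}{4}}\right) = 237 - \left(-5 + \frac{121 \sqrt{11}}{32} - \frac{11 \sqrt{11}}{8} - 4 \frac{\sqrt{11}}{2}\right) = 237 - \left(-5 + \frac{121 \sqrt{11}}{32} - \frac{11 \sqrt{11}}{8} - 2 \sqrt{11}\right) = 237 - \left(-5 + \frac{13 \sqrt{11}}{32}\right) = 237 + \left(5 - \frac{13 \sqrt{11}}{32}\right) = 242 - \frac{13 \sqrt{11}}{32}$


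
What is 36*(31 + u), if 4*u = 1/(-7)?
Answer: 7803/7 ≈ 1114.7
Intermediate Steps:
u = -1/28 (u = (¼)/(-7) = (¼)*(-⅐) = -1/28 ≈ -0.035714)
36*(31 + u) = 36*(31 - 1/28) = 36*(867/28) = 7803/7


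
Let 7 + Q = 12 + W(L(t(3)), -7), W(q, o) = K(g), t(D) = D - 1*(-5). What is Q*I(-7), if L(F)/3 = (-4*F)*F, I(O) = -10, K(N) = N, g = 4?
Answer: -90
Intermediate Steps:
t(D) = 5 + D (t(D) = D + 5 = 5 + D)
L(F) = -12*F² (L(F) = 3*((-4*F)*F) = 3*(-4*F²) = -12*F²)
W(q, o) = 4
Q = 9 (Q = -7 + (12 + 4) = -7 + 16 = 9)
Q*I(-7) = 9*(-10) = -90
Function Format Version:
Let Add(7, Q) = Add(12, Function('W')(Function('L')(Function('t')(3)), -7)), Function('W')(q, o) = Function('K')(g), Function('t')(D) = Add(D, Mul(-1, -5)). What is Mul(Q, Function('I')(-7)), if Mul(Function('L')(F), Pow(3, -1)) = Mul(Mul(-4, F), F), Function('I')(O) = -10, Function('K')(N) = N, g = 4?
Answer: -90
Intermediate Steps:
Function('t')(D) = Add(5, D) (Function('t')(D) = Add(D, 5) = Add(5, D))
Function('L')(F) = Mul(-12, Pow(F, 2)) (Function('L')(F) = Mul(3, Mul(Mul(-4, F), F)) = Mul(3, Mul(-4, Pow(F, 2))) = Mul(-12, Pow(F, 2)))
Function('W')(q, o) = 4
Q = 9 (Q = Add(-7, Add(12, 4)) = Add(-7, 16) = 9)
Mul(Q, Function('I')(-7)) = Mul(9, -10) = -90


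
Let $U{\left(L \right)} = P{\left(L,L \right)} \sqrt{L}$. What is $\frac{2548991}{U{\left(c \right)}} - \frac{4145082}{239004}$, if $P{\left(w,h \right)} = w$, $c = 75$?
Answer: $- \frac{690847}{39834} + \frac{2548991 \sqrt{3}}{1125} \approx 3907.1$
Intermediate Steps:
$U{\left(L \right)} = L^{\frac{3}{2}}$ ($U{\left(L \right)} = L \sqrt{L} = L^{\frac{3}{2}}$)
$\frac{2548991}{U{\left(c \right)}} - \frac{4145082}{239004} = \frac{2548991}{75^{\frac{3}{2}}} - \frac{4145082}{239004} = \frac{2548991}{375 \sqrt{3}} - \frac{690847}{39834} = 2548991 \frac{\sqrt{3}}{1125} - \frac{690847}{39834} = \frac{2548991 \sqrt{3}}{1125} - \frac{690847}{39834} = - \frac{690847}{39834} + \frac{2548991 \sqrt{3}}{1125}$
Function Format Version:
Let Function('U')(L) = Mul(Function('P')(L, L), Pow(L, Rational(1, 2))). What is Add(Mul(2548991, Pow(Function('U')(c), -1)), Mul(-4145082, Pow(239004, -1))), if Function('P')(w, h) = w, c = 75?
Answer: Add(Rational(-690847, 39834), Mul(Rational(2548991, 1125), Pow(3, Rational(1, 2)))) ≈ 3907.1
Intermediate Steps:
Function('U')(L) = Pow(L, Rational(3, 2)) (Function('U')(L) = Mul(L, Pow(L, Rational(1, 2))) = Pow(L, Rational(3, 2)))
Add(Mul(2548991, Pow(Function('U')(c), -1)), Mul(-4145082, Pow(239004, -1))) = Add(Mul(2548991, Pow(Pow(75, Rational(3, 2)), -1)), Mul(-4145082, Pow(239004, -1))) = Add(Mul(2548991, Pow(Mul(375, Pow(3, Rational(1, 2))), -1)), Mul(-4145082, Rational(1, 239004))) = Add(Mul(2548991, Mul(Rational(1, 1125), Pow(3, Rational(1, 2)))), Rational(-690847, 39834)) = Add(Mul(Rational(2548991, 1125), Pow(3, Rational(1, 2))), Rational(-690847, 39834)) = Add(Rational(-690847, 39834), Mul(Rational(2548991, 1125), Pow(3, Rational(1, 2))))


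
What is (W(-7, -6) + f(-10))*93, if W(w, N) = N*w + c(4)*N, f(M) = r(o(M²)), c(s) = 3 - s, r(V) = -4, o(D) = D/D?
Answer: 4092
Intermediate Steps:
o(D) = 1
f(M) = -4
W(w, N) = -N + N*w (W(w, N) = N*w + (3 - 1*4)*N = N*w + (3 - 4)*N = N*w - N = -N + N*w)
(W(-7, -6) + f(-10))*93 = (-6*(-1 - 7) - 4)*93 = (-6*(-8) - 4)*93 = (48 - 4)*93 = 44*93 = 4092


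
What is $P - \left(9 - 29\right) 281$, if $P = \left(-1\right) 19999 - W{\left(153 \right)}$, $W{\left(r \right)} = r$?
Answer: $-14532$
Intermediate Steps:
$P = -20152$ ($P = \left(-1\right) 19999 - 153 = -19999 - 153 = -20152$)
$P - \left(9 - 29\right) 281 = -20152 - \left(9 - 29\right) 281 = -20152 - \left(-20\right) 281 = -20152 - -5620 = -20152 + 5620 = -14532$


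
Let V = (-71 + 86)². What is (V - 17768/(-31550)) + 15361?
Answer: 245878034/15775 ≈ 15587.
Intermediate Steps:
V = 225 (V = 15² = 225)
(V - 17768/(-31550)) + 15361 = (225 - 17768/(-31550)) + 15361 = (225 - 17768*(-1/31550)) + 15361 = (225 + 8884/15775) + 15361 = 3558259/15775 + 15361 = 245878034/15775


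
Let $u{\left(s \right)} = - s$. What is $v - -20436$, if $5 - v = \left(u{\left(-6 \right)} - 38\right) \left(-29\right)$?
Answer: $19513$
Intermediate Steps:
$v = -923$ ($v = 5 - \left(\left(-1\right) \left(-6\right) - 38\right) \left(-29\right) = 5 - \left(6 - 38\right) \left(-29\right) = 5 - \left(-32\right) \left(-29\right) = 5 - 928 = -923$)
$v - -20436 = -923 - -20436 = -923 + 20436 = 19513$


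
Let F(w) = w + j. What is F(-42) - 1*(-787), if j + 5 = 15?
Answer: 755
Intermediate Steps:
j = 10 (j = -5 + 15 = 10)
F(w) = 10 + w (F(w) = w + 10 = 10 + w)
F(-42) - 1*(-787) = (10 - 42) - 1*(-787) = -32 + 787 = 755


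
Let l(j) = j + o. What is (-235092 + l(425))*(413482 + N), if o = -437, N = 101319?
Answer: -121031774304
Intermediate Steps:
l(j) = -437 + j (l(j) = j - 437 = -437 + j)
(-235092 + l(425))*(413482 + N) = (-235092 + (-437 + 425))*(413482 + 101319) = (-235092 - 12)*514801 = -235104*514801 = -121031774304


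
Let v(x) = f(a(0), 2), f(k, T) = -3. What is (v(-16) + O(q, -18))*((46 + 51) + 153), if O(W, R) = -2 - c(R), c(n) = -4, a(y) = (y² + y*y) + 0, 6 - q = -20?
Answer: -250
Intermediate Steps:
q = 26 (q = 6 - 1*(-20) = 6 + 20 = 26)
a(y) = 2*y² (a(y) = (y² + y²) + 0 = 2*y² + 0 = 2*y²)
v(x) = -3
O(W, R) = 2 (O(W, R) = -2 - 1*(-4) = -2 + 4 = 2)
(v(-16) + O(q, -18))*((46 + 51) + 153) = (-3 + 2)*((46 + 51) + 153) = -(97 + 153) = -1*250 = -250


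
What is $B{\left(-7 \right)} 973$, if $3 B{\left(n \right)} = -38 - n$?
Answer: $- \frac{30163}{3} \approx -10054.0$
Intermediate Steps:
$B{\left(n \right)} = - \frac{38}{3} - \frac{n}{3}$ ($B{\left(n \right)} = \frac{-38 - n}{3} = - \frac{38}{3} - \frac{n}{3}$)
$B{\left(-7 \right)} 973 = \left(- \frac{38}{3} - - \frac{7}{3}\right) 973 = \left(- \frac{38}{3} + \frac{7}{3}\right) 973 = \left(- \frac{31}{3}\right) 973 = - \frac{30163}{3}$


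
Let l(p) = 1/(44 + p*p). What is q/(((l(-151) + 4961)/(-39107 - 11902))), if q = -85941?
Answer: 14306728470615/16190578 ≈ 8.8365e+5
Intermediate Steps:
l(p) = 1/(44 + p**2)
q/(((l(-151) + 4961)/(-39107 - 11902))) = -85941*(-39107 - 11902)/(1/(44 + (-151)**2) + 4961) = -85941*(-51009/(1/(44 + 22801) + 4961)) = -85941*(-51009/(1/22845 + 4961)) = -85941/((113334046/22845)*(-1/51009)) = -85941/(-16190578/166471515) = -85941*(-166471515/16190578) = 14306728470615/16190578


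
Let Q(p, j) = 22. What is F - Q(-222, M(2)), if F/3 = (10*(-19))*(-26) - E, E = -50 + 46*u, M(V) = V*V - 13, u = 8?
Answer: 13844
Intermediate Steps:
M(V) = -13 + V² (M(V) = V² - 13 = -13 + V²)
E = 318 (E = -50 + 46*8 = -50 + 368 = 318)
F = 13866 (F = 3*((10*(-19))*(-26) - 1*318) = 3*(-190*(-26) - 318) = 3*(4940 - 318) = 3*4622 = 13866)
F - Q(-222, M(2)) = 13866 - 1*22 = 13866 - 22 = 13844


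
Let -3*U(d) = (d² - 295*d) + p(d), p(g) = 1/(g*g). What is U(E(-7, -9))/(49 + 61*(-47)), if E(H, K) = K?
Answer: 221617/684774 ≈ 0.32364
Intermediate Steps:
p(g) = g⁻² (p(g) = 1/(g²) = g⁻²)
U(d) = -1/(3*d²) - d²/3 + 295*d/3 (U(d) = -((d² - 295*d) + d⁻²)/3 = -(d⁻² + d² - 295*d)/3 = -1/(3*d²) - d²/3 + 295*d/3)
U(E(-7, -9))/(49 + 61*(-47)) = ((⅓)*(-1 + (-9)³*(295 - 1*(-9)))/(-9)²)/(49 + 61*(-47)) = ((⅓)*(1/81)*(-1 - 729*(295 + 9)))/(49 - 2867) = ((⅓)*(1/81)*(-1 - 729*304))/(-2818) = ((⅓)*(1/81)*(-1 - 221616))*(-1/2818) = ((⅓)*(1/81)*(-221617))*(-1/2818) = -221617/243*(-1/2818) = 221617/684774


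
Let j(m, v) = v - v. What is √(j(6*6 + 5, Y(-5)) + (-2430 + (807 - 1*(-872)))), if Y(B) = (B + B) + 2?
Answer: I*√751 ≈ 27.404*I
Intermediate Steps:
Y(B) = 2 + 2*B (Y(B) = 2*B + 2 = 2 + 2*B)
j(m, v) = 0
√(j(6*6 + 5, Y(-5)) + (-2430 + (807 - 1*(-872)))) = √(0 + (-2430 + (807 - 1*(-872)))) = √(0 + (-2430 + (807 + 872))) = √(0 + (-2430 + 1679)) = √(0 - 751) = √(-751) = I*√751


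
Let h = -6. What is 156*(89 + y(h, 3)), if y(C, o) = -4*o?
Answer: 12012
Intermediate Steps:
156*(89 + y(h, 3)) = 156*(89 - 4*3) = 156*(89 - 12) = 156*77 = 12012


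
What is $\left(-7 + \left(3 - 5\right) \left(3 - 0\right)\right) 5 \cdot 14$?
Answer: $-910$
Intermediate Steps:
$\left(-7 + \left(3 - 5\right) \left(3 - 0\right)\right) 5 \cdot 14 = \left(-7 - 2 \left(3 + 0\right)\right) 5 \cdot 14 = \left(-7 - 6\right) 5 \cdot 14 = \left(-13\right) 5 \cdot 14 = \left(-65\right) 14 = -910$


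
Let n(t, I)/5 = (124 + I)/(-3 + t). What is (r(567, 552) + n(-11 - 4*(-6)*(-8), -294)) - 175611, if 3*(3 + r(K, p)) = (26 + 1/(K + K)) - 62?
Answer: -61538958203/350406 ≈ -1.7562e+5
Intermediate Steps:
r(K, p) = -15 + 1/(6*K) (r(K, p) = -3 + ((26 + 1/(K + K)) - 62)/3 = -3 + ((26 + 1/(2*K)) - 62)/3 = -3 + (-36 + 1/(2*K))/3 = -3 + (-12 + 1/(6*K)) = -15 + 1/(6*K))
n(t, I) = 5*(124 + I)/(-3 + t) (n(t, I) = 5*((124 + I)/(-3 + t)) = 5*(124 + I)/(-3 + t))
(r(567, 552) + n(-11 - 4*(-6)*(-8), -294)) - 175611 = ((-15 + (⅙)/567) + 5*(124 - 294)/(-3 + (-11 - 4*(-6)*(-8)))) - 175611 = ((-15 + (⅙)*(1/567)) + 5*(-170)/(-3 + (-11 + 24*(-8)))) - 175611 = ((-15 + 1/3402) + 5*(-170)/(-3 + (-11 - 192))) - 175611 = (-51029/3402 + 5*(-170)/(-3 - 203)) - 175611 = (-51029/3402 + 5*(-170)/(-206)) - 175611 = (-51029/3402 + 5*(-1/206)*(-170)) - 175611 = (-51029/3402 + 425/103) - 175611 = -3810137/350406 - 175611 = -61538958203/350406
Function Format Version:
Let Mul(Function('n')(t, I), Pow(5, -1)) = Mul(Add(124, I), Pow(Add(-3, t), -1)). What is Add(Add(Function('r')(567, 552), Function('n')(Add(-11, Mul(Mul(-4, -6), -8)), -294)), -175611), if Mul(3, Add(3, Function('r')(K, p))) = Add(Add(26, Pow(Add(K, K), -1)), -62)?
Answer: Rational(-61538958203, 350406) ≈ -1.7562e+5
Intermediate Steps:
Function('r')(K, p) = Add(-15, Mul(Rational(1, 6), Pow(K, -1))) (Function('r')(K, p) = Add(-3, Mul(Rational(1, 3), Add(Add(26, Pow(Add(K, K), -1)), -62))) = Add(-3, Mul(Rational(1, 3), Add(Add(26, Pow(Mul(2, K), -1)), -62))) = Add(-3, Mul(Rational(1, 3), Add(Add(26, Mul(Rational(1, 2), Pow(K, -1))), -62))) = Add(-3, Mul(Rational(1, 3), Add(-36, Mul(Rational(1, 2), Pow(K, -1))))) = Add(-3, Add(-12, Mul(Rational(1, 6), Pow(K, -1)))) = Add(-15, Mul(Rational(1, 6), Pow(K, -1))))
Function('n')(t, I) = Mul(5, Pow(Add(-3, t), -1), Add(124, I)) (Function('n')(t, I) = Mul(5, Mul(Add(124, I), Pow(Add(-3, t), -1))) = Mul(5, Mul(Pow(Add(-3, t), -1), Add(124, I))) = Mul(5, Pow(Add(-3, t), -1), Add(124, I)))
Add(Add(Function('r')(567, 552), Function('n')(Add(-11, Mul(Mul(-4, -6), -8)), -294)), -175611) = Add(Add(Add(-15, Mul(Rational(1, 6), Pow(567, -1))), Mul(5, Pow(Add(-3, Add(-11, Mul(Mul(-4, -6), -8))), -1), Add(124, -294))), -175611) = Add(Add(Add(-15, Mul(Rational(1, 6), Rational(1, 567))), Mul(5, Pow(Add(-3, Add(-11, Mul(24, -8))), -1), -170)), -175611) = Add(Add(Add(-15, Rational(1, 3402)), Mul(5, Pow(Add(-3, Add(-11, -192)), -1), -170)), -175611) = Add(Add(Rational(-51029, 3402), Mul(5, Pow(Add(-3, -203), -1), -170)), -175611) = Add(Add(Rational(-51029, 3402), Mul(5, Pow(-206, -1), -170)), -175611) = Add(Add(Rational(-51029, 3402), Mul(5, Rational(-1, 206), -170)), -175611) = Add(Add(Rational(-51029, 3402), Rational(425, 103)), -175611) = Add(Rational(-3810137, 350406), -175611) = Rational(-61538958203, 350406)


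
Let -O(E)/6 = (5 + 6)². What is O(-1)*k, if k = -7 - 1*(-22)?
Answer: -10890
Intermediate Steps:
O(E) = -726 (O(E) = -6*(5 + 6)² = -6*11² = -6*121 = -726)
k = 15 (k = -7 + 22 = 15)
O(-1)*k = -726*15 = -10890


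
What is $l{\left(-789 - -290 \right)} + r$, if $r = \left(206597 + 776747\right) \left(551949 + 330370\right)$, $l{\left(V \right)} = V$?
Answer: $867623094237$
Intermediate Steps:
$r = 867623094736$ ($r = 983344 \cdot 882319 = 867623094736$)
$l{\left(-789 - -290 \right)} + r = \left(-789 - -290\right) + 867623094736 = \left(-789 + 290\right) + 867623094736 = -499 + 867623094736 = 867623094237$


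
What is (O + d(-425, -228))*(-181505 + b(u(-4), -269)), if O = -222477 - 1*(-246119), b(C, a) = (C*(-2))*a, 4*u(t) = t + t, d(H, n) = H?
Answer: -4238983077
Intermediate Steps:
u(t) = t/2 (u(t) = (t + t)/4 = (2*t)/4 = t/2)
b(C, a) = -2*C*a (b(C, a) = (-2*C)*a = -2*C*a)
O = 23642 (O = -222477 + 246119 = 23642)
(O + d(-425, -228))*(-181505 + b(u(-4), -269)) = (23642 - 425)*(-181505 - 2*(1/2)*(-4)*(-269)) = 23217*(-181505 - 2*(-2)*(-269)) = 23217*(-181505 - 1076) = 23217*(-182581) = -4238983077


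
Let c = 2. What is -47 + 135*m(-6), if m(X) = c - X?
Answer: 1033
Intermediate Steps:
m(X) = 2 - X
-47 + 135*m(-6) = -47 + 135*(2 - 1*(-6)) = -47 + 135*(2 + 6) = -47 + 135*8 = -47 + 1080 = 1033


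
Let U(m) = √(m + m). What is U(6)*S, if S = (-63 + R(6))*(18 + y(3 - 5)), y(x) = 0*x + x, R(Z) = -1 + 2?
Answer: -1984*√3 ≈ -3436.4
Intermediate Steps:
R(Z) = 1
y(x) = x (y(x) = 0 + x = x)
U(m) = √2*√m (U(m) = √(2*m) = √2*√m)
S = -992 (S = (-63 + 1)*(18 + (3 - 5)) = -62*(18 - 2) = -62*16 = -992)
U(6)*S = (√2*√6)*(-992) = (2*√3)*(-992) = -1984*√3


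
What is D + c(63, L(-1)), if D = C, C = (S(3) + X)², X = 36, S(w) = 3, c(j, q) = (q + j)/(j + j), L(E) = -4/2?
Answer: 191707/126 ≈ 1521.5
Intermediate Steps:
L(E) = -2 (L(E) = -4*½ = -2)
c(j, q) = (j + q)/(2*j) (c(j, q) = (j + q)/((2*j)) = (j + q)*(1/(2*j)) = (j + q)/(2*j))
C = 1521 (C = (3 + 36)² = 39² = 1521)
D = 1521
D + c(63, L(-1)) = 1521 + (½)*(63 - 2)/63 = 1521 + (½)*(1/63)*61 = 1521 + 61/126 = 191707/126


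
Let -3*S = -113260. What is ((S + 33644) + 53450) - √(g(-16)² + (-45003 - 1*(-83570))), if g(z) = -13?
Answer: 374542/3 - 12*√269 ≈ 1.2465e+5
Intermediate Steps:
S = 113260/3 (S = -⅓*(-113260) = 113260/3 ≈ 37753.)
((S + 33644) + 53450) - √(g(-16)² + (-45003 - 1*(-83570))) = ((113260/3 + 33644) + 53450) - √((-13)² + (-45003 - 1*(-83570))) = (214192/3 + 53450) - √(169 + (-45003 + 83570)) = 374542/3 - √(169 + 38567) = 374542/3 - √38736 = 374542/3 - 12*√269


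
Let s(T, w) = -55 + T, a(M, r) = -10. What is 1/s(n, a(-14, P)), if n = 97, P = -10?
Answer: 1/42 ≈ 0.023810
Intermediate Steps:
1/s(n, a(-14, P)) = 1/(-55 + 97) = 1/42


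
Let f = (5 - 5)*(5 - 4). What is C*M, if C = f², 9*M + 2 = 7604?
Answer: 0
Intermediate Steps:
f = 0 (f = 0*1 = 0)
M = 2534/3 (M = -2/9 + (⅑)*7604 = -2/9 + 7604/9 = 2534/3 ≈ 844.67)
C = 0 (C = 0² = 0)
C*M = 0*(2534/3) = 0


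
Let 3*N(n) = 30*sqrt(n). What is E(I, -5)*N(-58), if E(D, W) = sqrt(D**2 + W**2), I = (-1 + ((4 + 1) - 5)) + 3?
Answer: 290*I*sqrt(2) ≈ 410.12*I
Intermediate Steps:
I = 2 (I = (-1 + (5 - 5)) + 3 = (-1 + 0) + 3 = -1 + 3 = 2)
N(n) = 10*sqrt(n) (N(n) = (30*sqrt(n))/3 = 10*sqrt(n))
E(I, -5)*N(-58) = sqrt(2**2 + (-5)**2)*(10*sqrt(-58)) = sqrt(4 + 25)*(10*(I*sqrt(58))) = sqrt(29)*(10*I*sqrt(58)) = 290*I*sqrt(2)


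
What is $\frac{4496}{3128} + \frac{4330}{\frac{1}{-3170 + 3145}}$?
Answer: $- \frac{42325188}{391} \approx -1.0825 \cdot 10^{5}$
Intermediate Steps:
$\frac{4496}{3128} + \frac{4330}{\frac{1}{-3170 + 3145}} = 4496 \cdot \frac{1}{3128} + \frac{4330}{\frac{1}{-25}} = \frac{562}{391} + \frac{4330}{- \frac{1}{25}} = \frac{562}{391} + 4330 \left(-25\right) = \frac{562}{391} - 108250 = - \frac{42325188}{391}$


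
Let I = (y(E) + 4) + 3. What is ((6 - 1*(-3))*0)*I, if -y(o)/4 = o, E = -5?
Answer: 0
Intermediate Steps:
y(o) = -4*o
I = 27 (I = (-4*(-5) + 4) + 3 = (20 + 4) + 3 = 24 + 3 = 27)
((6 - 1*(-3))*0)*I = ((6 - 1*(-3))*0)*27 = ((6 + 3)*0)*27 = (9*0)*27 = 0*27 = 0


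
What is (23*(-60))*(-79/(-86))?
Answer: -54510/43 ≈ -1267.7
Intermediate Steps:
(23*(-60))*(-79/(-86)) = -(-109020)*(-1)/86 = -1380*79/86 = -54510/43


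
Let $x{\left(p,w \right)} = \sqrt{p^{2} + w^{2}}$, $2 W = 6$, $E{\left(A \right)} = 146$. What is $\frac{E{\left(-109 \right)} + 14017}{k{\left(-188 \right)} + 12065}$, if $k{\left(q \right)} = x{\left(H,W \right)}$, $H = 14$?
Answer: $\frac{11391773}{9704268} - \frac{4721 \sqrt{205}}{48521340} \approx 1.1725$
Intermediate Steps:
$W = 3$ ($W = \frac{1}{2} \cdot 6 = 3$)
$k{\left(q \right)} = \sqrt{205}$ ($k{\left(q \right)} = \sqrt{14^{2} + 3^{2}} = \sqrt{196 + 9} = \sqrt{205}$)
$\frac{E{\left(-109 \right)} + 14017}{k{\left(-188 \right)} + 12065} = \frac{146 + 14017}{\sqrt{205} + 12065} = \frac{14163}{12065 + \sqrt{205}}$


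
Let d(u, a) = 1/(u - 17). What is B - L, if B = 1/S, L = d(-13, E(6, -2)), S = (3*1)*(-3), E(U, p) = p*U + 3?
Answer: -7/90 ≈ -0.077778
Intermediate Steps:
E(U, p) = 3 + U*p (E(U, p) = U*p + 3 = 3 + U*p)
S = -9 (S = 3*(-3) = -9)
d(u, a) = 1/(-17 + u)
L = -1/30 (L = 1/(-17 - 13) = 1/(-30) = -1/30 ≈ -0.033333)
B = -⅑ (B = 1/(-9) = -⅑ ≈ -0.11111)
B - L = -⅑ - 1*(-1/30) = -⅑ + 1/30 = -7/90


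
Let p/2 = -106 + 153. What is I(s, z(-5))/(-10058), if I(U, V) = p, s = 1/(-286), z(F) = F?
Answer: -1/107 ≈ -0.0093458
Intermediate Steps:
s = -1/286 ≈ -0.0034965
p = 94 (p = 2*(-106 + 153) = 2*47 = 94)
I(U, V) = 94
I(s, z(-5))/(-10058) = 94/(-10058) = 94*(-1/10058) = -1/107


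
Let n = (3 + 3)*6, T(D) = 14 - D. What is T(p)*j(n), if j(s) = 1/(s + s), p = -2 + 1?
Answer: 5/24 ≈ 0.20833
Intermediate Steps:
p = -1
n = 36 (n = 6*6 = 36)
j(s) = 1/(2*s)
T(p)*j(n) = (14 - 1*(-1))*((½)/36) = (14 + 1)*((½)*(1/36)) = 15*(1/72) = 5/24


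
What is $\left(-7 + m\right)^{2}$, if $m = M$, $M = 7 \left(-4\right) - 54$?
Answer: $7921$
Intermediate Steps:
$M = -82$ ($M = -28 - 54 = -82$)
$m = -82$
$\left(-7 + m\right)^{2} = \left(-7 - 82\right)^{2} = \left(-89\right)^{2} = 7921$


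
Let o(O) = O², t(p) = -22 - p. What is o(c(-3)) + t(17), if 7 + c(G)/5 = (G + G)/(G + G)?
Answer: 861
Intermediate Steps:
c(G) = -30 (c(G) = -35 + 5*((G + G)/(G + G)) = -35 + 5*((2*G)/((2*G))) = -35 + 5*((2*G)*(1/(2*G))) = -35 + 5*1 = -35 + 5 = -30)
o(c(-3)) + t(17) = (-30)² + (-22 - 1*17) = 900 + (-22 - 17) = 900 - 39 = 861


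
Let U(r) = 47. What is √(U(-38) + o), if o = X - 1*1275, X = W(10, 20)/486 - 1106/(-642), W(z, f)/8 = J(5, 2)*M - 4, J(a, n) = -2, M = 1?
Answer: I*√1137303107/963 ≈ 35.02*I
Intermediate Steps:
W(z, f) = -48 (W(z, f) = 8*(-2*1 - 4) = 8*(-2 - 4) = 8*(-6) = -48)
X = 14075/8667 (X = -48/486 - 1106/(-642) = -48*1/486 - 1106*(-1/642) = -8/81 + 553/321 = 14075/8667 ≈ 1.6240)
o = -11036350/8667 (o = 14075/8667 - 1*1275 = 14075/8667 - 1275 = -11036350/8667 ≈ -1273.4)
√(U(-38) + o) = √(47 - 11036350/8667) = √(-10629001/8667) = I*√1137303107/963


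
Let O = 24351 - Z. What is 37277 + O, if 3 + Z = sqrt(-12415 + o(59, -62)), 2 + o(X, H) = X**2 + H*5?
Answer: 61631 - I*sqrt(9246) ≈ 61631.0 - 96.156*I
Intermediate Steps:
o(X, H) = -2 + X**2 + 5*H (o(X, H) = -2 + (X**2 + H*5) = -2 + (X**2 + 5*H) = -2 + X**2 + 5*H)
Z = -3 + I*sqrt(9246) (Z = -3 + sqrt(-12415 + (-2 + 59**2 + 5*(-62))) = -3 + sqrt(-12415 + (-2 + 3481 - 310)) = -3 + sqrt(-12415 + 3169) = -3 + sqrt(-9246) = -3 + I*sqrt(9246) ≈ -3.0 + 96.156*I)
O = 24354 - I*sqrt(9246) (O = 24351 - (-3 + I*sqrt(9246)) = 24351 + (3 - I*sqrt(9246)) = 24354 - I*sqrt(9246) ≈ 24354.0 - 96.156*I)
37277 + O = 37277 + (24354 - I*sqrt(9246)) = 61631 - I*sqrt(9246)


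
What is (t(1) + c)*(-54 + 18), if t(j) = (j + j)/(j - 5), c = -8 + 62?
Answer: -1926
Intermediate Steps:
c = 54
t(j) = 2*j/(-5 + j) (t(j) = (2*j)/(-5 + j) = 2*j/(-5 + j))
(t(1) + c)*(-54 + 18) = (2*1/(-5 + 1) + 54)*(-54 + 18) = (2*1/(-4) + 54)*(-36) = (2*1*(-1/4) + 54)*(-36) = (-1/2 + 54)*(-36) = (107/2)*(-36) = -1926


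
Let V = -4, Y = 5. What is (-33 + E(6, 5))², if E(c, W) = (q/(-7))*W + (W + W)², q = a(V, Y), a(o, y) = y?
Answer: 197136/49 ≈ 4023.2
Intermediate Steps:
q = 5
E(c, W) = 4*W² - 5*W/7 (E(c, W) = (5/(-7))*W + (W + W)² = (5*(-⅐))*W + (2*W)² = -5*W/7 + 4*W² = 4*W² - 5*W/7)
(-33 + E(6, 5))² = (-33 + (⅐)*5*(-5 + 28*5))² = (-33 + (⅐)*5*(-5 + 140))² = (-33 + (⅐)*5*135)² = (-33 + 675/7)² = (444/7)² = 197136/49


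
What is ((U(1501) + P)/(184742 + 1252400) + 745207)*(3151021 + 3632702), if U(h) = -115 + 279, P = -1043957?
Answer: 7265145061609199523/1437142 ≈ 5.0553e+12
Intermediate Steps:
U(h) = 164
((U(1501) + P)/(184742 + 1252400) + 745207)*(3151021 + 3632702) = ((164 - 1043957)/(184742 + 1252400) + 745207)*(3151021 + 3632702) = (-1043793/1437142 + 745207)*6783723 = (1070967234601/1437142)*6783723 = 7265145061609199523/1437142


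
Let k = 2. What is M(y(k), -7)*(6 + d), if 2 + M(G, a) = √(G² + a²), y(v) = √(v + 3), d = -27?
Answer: 42 - 63*√6 ≈ -112.32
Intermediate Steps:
y(v) = √(3 + v)
M(G, a) = -2 + √(G² + a²)
M(y(k), -7)*(6 + d) = (-2 + √((√(3 + 2))² + (-7)²))*(6 - 27) = (-2 + √((√5)² + 49))*(-21) = (-2 + √(5 + 49))*(-21) = (-2 + √54)*(-21) = (-2 + 3*√6)*(-21) = 42 - 63*√6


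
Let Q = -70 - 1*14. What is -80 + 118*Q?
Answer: -9992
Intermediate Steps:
Q = -84 (Q = -70 - 14 = -84)
-80 + 118*Q = -80 + 118*(-84) = -80 - 9912 = -9992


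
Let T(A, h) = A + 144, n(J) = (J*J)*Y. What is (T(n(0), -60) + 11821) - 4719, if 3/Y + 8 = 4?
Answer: 7246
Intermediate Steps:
Y = -¾ (Y = 3/(-8 + 4) = 3/(-4) = 3*(-¼) = -¾ ≈ -0.75000)
n(J) = -3*J²/4 (n(J) = (J*J)*(-¾) = J²*(-¾) = -3*J²/4)
T(A, h) = 144 + A
(T(n(0), -60) + 11821) - 4719 = ((144 - ¾*0²) + 11821) - 4719 = ((144 - ¾*0) + 11821) - 4719 = ((144 + 0) + 11821) - 4719 = (144 + 11821) - 4719 = 11965 - 4719 = 7246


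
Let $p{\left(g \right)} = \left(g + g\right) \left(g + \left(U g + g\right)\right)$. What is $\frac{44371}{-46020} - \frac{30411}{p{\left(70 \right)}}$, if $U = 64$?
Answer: $- \frac{501644617}{496095600} \approx -1.0112$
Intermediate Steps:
$p{\left(g \right)} = 132 g^{2}$ ($p{\left(g \right)} = \left(g + g\right) \left(g + \left(64 g + g\right)\right) = 2 g \left(g + 65 g\right) = 2 g 66 g = 132 g^{2}$)
$\frac{44371}{-46020} - \frac{30411}{p{\left(70 \right)}} = \frac{44371}{-46020} - \frac{30411}{132 \cdot 70^{2}} = 44371 \left(- \frac{1}{46020}\right) - \frac{30411}{132 \cdot 4900} = - \frac{44371}{46020} - \frac{30411}{646800} = - \frac{44371}{46020} - \frac{10137}{215600} = - \frac{501644617}{496095600}$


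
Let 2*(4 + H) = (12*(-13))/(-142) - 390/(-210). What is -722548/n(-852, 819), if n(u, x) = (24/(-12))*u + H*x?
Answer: 102601816/51351 ≈ 1998.0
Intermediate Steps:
H = -2507/994 (H = -4 + ((12*(-13))/(-142) - 390/(-210))/2 = -4 + (-156*(-1/142) - 390*(-1/210))/2 = -4 + (78/71 + 13/7)/2 = -4 + (½)*(1469/497) = -4 + 1469/994 = -2507/994 ≈ -2.5221)
n(u, x) = -2*u - 2507*x/994 (n(u, x) = (24/(-12))*u - 2507*x/994 = (-1/12*24)*u - 2507*x/994 = -2*u - 2507*x/994)
-722548/n(-852, 819) = -722548/(-2*(-852) - 2507/994*819) = -722548/(1704 - 293319/142) = -722548/(-51351/142) = -722548*(-142/51351) = 102601816/51351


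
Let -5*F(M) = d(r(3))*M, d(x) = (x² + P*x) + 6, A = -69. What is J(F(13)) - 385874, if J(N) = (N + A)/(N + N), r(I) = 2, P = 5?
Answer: -40130775/104 ≈ -3.8587e+5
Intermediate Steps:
d(x) = 6 + x² + 5*x (d(x) = (x² + 5*x) + 6 = 6 + x² + 5*x)
F(M) = -4*M (F(M) = -(6 + 2² + 5*2)*M/5 = -(6 + 4 + 10)*M/5 = -4*M)
J(N) = (-69 + N)/(2*N) (J(N) = (N - 69)/(N + N) = (-69 + N)/((2*N)) = (-69 + N)*(1/(2*N)) = (-69 + N)/(2*N))
J(F(13)) - 385874 = (-69 - 4*13)/(2*((-4*13))) - 385874 = (½)*(-69 - 52)/(-52) - 385874 = (½)*(-1/52)*(-121) - 385874 = 121/104 - 385874 = -40130775/104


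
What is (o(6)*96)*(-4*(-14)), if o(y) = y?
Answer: 32256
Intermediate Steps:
(o(6)*96)*(-4*(-14)) = (6*96)*(-4*(-14)) = 576*56 = 32256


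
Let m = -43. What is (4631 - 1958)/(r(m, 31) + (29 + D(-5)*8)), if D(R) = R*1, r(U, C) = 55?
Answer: 243/4 ≈ 60.750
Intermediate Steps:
D(R) = R
(4631 - 1958)/(r(m, 31) + (29 + D(-5)*8)) = (4631 - 1958)/(55 + (29 - 5*8)) = 2673/(55 + (29 - 40)) = 2673/(55 - 11) = 2673/44 = 2673*(1/44) = 243/4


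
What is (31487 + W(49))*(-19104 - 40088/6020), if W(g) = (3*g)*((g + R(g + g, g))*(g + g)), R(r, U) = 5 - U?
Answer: -2977308543214/1505 ≈ -1.9783e+9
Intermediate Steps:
W(g) = 30*g² (W(g) = (3*g)*((g + (5 - g))*(g + g)) = (3*g)*(5*(2*g)) = (3*g)*(10*g) = 30*g²)
(31487 + W(49))*(-19104 - 40088/6020) = (31487 + 30*49²)*(-19104 - 40088/6020) = (31487 + 30*2401)*(-19104 - 40088*1/6020) = (31487 + 72030)*(-19104 - 10022/1505) = 103517*(-28761542/1505) = -2977308543214/1505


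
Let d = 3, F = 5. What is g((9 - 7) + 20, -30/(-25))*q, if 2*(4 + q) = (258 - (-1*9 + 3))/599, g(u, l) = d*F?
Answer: -33960/599 ≈ -56.694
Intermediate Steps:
g(u, l) = 15 (g(u, l) = 3*5 = 15)
q = -2264/599 (q = -4 + ((258 - (-1*9 + 3))/599)/2 = -4 + ((258 - (-9 + 3))*(1/599))/2 = -4 + ((258 - 1*(-6))*(1/599))/2 = -4 + ((258 + 6)*(1/599))/2 = -4 + (264*(1/599))/2 = -4 + (1/2)*(264/599) = -4 + 132/599 = -2264/599 ≈ -3.7796)
g((9 - 7) + 20, -30/(-25))*q = 15*(-2264/599) = -33960/599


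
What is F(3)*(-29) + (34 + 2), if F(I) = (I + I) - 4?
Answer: -22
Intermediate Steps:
F(I) = -4 + 2*I (F(I) = 2*I - 4 = -4 + 2*I)
F(3)*(-29) + (34 + 2) = (-4 + 2*3)*(-29) + (34 + 2) = (-4 + 6)*(-29) + 36 = 2*(-29) + 36 = -58 + 36 = -22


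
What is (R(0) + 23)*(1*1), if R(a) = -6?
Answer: 17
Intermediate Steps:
(R(0) + 23)*(1*1) = (-6 + 23)*(1*1) = 17*1 = 17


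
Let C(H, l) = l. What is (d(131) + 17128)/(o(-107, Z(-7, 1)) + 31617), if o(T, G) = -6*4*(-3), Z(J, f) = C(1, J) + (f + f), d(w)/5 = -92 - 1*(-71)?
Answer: 17023/31689 ≈ 0.53719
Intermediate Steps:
d(w) = -105 (d(w) = 5*(-92 - 1*(-71)) = 5*(-92 + 71) = 5*(-21) = -105)
Z(J, f) = J + 2*f (Z(J, f) = J + (f + f) = J + 2*f)
o(T, G) = 72 (o(T, G) = -24*(-3) = 72)
(d(131) + 17128)/(o(-107, Z(-7, 1)) + 31617) = (-105 + 17128)/(72 + 31617) = 17023/31689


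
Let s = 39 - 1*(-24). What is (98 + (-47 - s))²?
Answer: 144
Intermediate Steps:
s = 63 (s = 39 + 24 = 63)
(98 + (-47 - s))² = (98 + (-47 - 1*63))² = (98 + (-47 - 63))² = (98 - 110)² = (-12)² = 144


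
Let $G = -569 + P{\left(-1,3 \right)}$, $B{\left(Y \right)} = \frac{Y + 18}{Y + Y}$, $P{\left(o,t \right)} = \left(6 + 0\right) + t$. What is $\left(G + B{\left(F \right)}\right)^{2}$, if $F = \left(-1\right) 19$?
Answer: $\frac{452795841}{1444} \approx 3.1357 \cdot 10^{5}$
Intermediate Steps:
$P{\left(o,t \right)} = 6 + t$
$F = -19$
$B{\left(Y \right)} = \frac{18 + Y}{2 Y}$
$G = -560$ ($G = -569 + \left(6 + 3\right) = -569 + 9 = -560$)
$\left(G + B{\left(F \right)}\right)^{2} = \left(-560 + \frac{18 - 19}{2 \left(-19\right)}\right)^{2} = \left(-560 + \frac{1}{2} \left(- \frac{1}{19}\right) \left(-1\right)\right)^{2} = \left(-560 + \frac{1}{38}\right)^{2} = \left(- \frac{21279}{38}\right)^{2} = \frac{452795841}{1444}$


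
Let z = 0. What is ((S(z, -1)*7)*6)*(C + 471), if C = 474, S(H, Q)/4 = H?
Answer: 0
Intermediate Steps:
S(H, Q) = 4*H
((S(z, -1)*7)*6)*(C + 471) = (((4*0)*7)*6)*(474 + 471) = ((0*7)*6)*945 = (0*6)*945 = 0*945 = 0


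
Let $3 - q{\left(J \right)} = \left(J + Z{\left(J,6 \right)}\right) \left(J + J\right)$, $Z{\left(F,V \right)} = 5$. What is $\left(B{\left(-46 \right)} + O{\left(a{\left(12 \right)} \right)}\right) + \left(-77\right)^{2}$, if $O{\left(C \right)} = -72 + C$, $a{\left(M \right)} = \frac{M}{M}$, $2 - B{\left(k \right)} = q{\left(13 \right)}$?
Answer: $6325$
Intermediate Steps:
$q{\left(J \right)} = 3 - 2 J \left(5 + J\right)$ ($q{\left(J \right)} = 3 - \left(J + 5\right) \left(J + J\right) = 3 - \left(5 + J\right) 2 J = 3 - 2 J \left(5 + J\right)$)
$B{\left(k \right)} = 467$ ($B{\left(k \right)} = 2 - \left(3 - 130 - 2 \cdot 13^{2}\right) = 2 - \left(3 - 130 - 338\right) = 2 - -465 = 2 + 465 = 467$)
$a{\left(M \right)} = 1$
$\left(B{\left(-46 \right)} + O{\left(a{\left(12 \right)} \right)}\right) + \left(-77\right)^{2} = \left(467 + \left(-72 + 1\right)\right) + \left(-77\right)^{2} = \left(467 - 71\right) + 5929 = 396 + 5929 = 6325$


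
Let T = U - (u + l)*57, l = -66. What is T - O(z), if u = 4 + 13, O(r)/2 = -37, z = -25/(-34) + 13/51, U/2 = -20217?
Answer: -37567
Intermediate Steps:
U = -40434 (U = 2*(-20217) = -40434)
z = 101/102 (z = -25*(-1/34) + 13*(1/51) = 25/34 + 13/51 = 101/102 ≈ 0.99020)
O(r) = -74 (O(r) = 2*(-37) = -74)
u = 17
T = -37641 (T = -40434 - (17 - 66)*57 = -40434 - (-49)*57 = -40434 - 1*(-2793) = -40434 + 2793 = -37641)
T - O(z) = -37641 - 1*(-74) = -37641 + 74 = -37567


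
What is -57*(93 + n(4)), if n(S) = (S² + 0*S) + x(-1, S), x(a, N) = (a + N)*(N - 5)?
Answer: -6042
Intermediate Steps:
x(a, N) = (-5 + N)*(N + a) (x(a, N) = (N + a)*(-5 + N) = (-5 + N)*(N + a))
n(S) = 5 - 6*S + 2*S² (n(S) = (S² + 0*S) + (S² - 5*S - 5*(-1) + S*(-1)) = (S² + 0) + (S² - 5*S + 5 - S) = S² + (5 + S² - 6*S) = 5 - 6*S + 2*S²)
-57*(93 + n(4)) = -57*(93 + (5 - 6*4 + 2*4²)) = -57*(93 + (5 - 24 + 2*16)) = -57*(93 + (5 - 24 + 32)) = -57*(93 + 13) = -57*106 = -6042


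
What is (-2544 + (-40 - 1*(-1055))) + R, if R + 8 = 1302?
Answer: -235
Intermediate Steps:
R = 1294 (R = -8 + 1302 = 1294)
(-2544 + (-40 - 1*(-1055))) + R = (-2544 + (-40 - 1*(-1055))) + 1294 = (-2544 + (-40 + 1055)) + 1294 = (-2544 + 1015) + 1294 = -1529 + 1294 = -235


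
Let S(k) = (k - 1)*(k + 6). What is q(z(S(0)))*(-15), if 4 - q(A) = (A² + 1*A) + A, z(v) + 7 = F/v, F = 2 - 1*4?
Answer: 1220/3 ≈ 406.67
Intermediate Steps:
F = -2 (F = 2 - 4 = -2)
S(k) = (-1 + k)*(6 + k)
z(v) = -7 - 2/v
q(A) = 4 - A² - 2*A (q(A) = 4 - ((A² + 1*A) + A) = 4 - ((A² + A) + A) = 4 - ((A + A²) + A) = 4 - (A² + 2*A) = 4 + (-A² - 2*A) = 4 - A² - 2*A)
q(z(S(0)))*(-15) = (4 - (-7 - 2/(-6 + 0² + 5*0))² - 2*(-7 - 2/(-6 + 0² + 5*0)))*(-15) = (4 - (-7 - 2/(-6 + 0 + 0))² - 2*(-7 - 2/(-6 + 0 + 0)))*(-15) = (4 - (-7 - 2/(-6))² - 2*(-7 - 2/(-6)))*(-15) = (4 - (-7 - 2*(-⅙))² - 2*(-7 - 2*(-⅙)))*(-15) = (4 - (-7 + ⅓)² - 2*(-7 + ⅓))*(-15) = (4 - (-20/3)² - 2*(-20/3))*(-15) = (4 - 1*400/9 + 40/3)*(-15) = (4 - 400/9 + 40/3)*(-15) = -244/9*(-15) = 1220/3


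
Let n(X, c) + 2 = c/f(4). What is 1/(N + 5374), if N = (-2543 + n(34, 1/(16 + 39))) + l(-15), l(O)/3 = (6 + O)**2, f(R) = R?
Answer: 220/675841 ≈ 0.00032552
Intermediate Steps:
n(X, c) = -2 + c/4
l(O) = 3*(6 + O)**2
N = -506439/220 (N = (-2543 + (-2 + 1/(4*(16 + 39)))) + 3*(6 - 15)**2 = (-2543 + (-2 + (1/4)/55)) + 3*(-9)**2 = (-2543 + (-2 + (1/4)*(1/55))) + 3*81 = (-2543 + (-2 + 1/220)) + 243 = (-2543 - 439/220) + 243 = -559899/220 + 243 = -506439/220 ≈ -2302.0)
1/(N + 5374) = 1/(-506439/220 + 5374) = 1/(675841/220) = 220/675841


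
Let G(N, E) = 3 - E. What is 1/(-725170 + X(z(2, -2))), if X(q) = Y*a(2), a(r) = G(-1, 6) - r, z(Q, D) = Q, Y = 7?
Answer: -1/725205 ≈ -1.3789e-6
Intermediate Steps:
a(r) = -3 - r (a(r) = (3 - 1*6) - r = (3 - 6) - r = -3 - r)
X(q) = -35 (X(q) = 7*(-3 - 1*2) = 7*(-3 - 2) = 7*(-5) = -35)
1/(-725170 + X(z(2, -2))) = 1/(-725170 - 35) = 1/(-725205) = -1/725205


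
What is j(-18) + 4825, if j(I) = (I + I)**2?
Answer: 6121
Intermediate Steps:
j(I) = 4*I**2 (j(I) = (2*I)**2 = 4*I**2)
j(-18) + 4825 = 4*(-18)**2 + 4825 = 4*324 + 4825 = 1296 + 4825 = 6121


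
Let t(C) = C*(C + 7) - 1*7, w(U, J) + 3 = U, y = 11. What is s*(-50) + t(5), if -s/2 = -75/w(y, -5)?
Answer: -1769/2 ≈ -884.50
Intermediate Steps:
w(U, J) = -3 + U
t(C) = -7 + C*(7 + C) (t(C) = C*(7 + C) - 7 = -7 + C*(7 + C))
s = 75/4 (s = -(-150)/(-3 + 11) = -(-150)/8 = -2*(-75/8) = 75/4 ≈ 18.750)
s*(-50) + t(5) = (75/4)*(-50) + (-7 + 5² + 7*5) = -1875/2 + (-7 + 25 + 35) = -1875/2 + 53 = -1769/2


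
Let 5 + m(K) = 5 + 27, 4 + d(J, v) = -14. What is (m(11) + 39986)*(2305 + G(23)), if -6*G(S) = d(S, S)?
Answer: 92350004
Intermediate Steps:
d(J, v) = -18 (d(J, v) = -4 - 14 = -18)
G(S) = 3 (G(S) = -1/6*(-18) = 3)
m(K) = 27 (m(K) = -5 + (5 + 27) = -5 + 32 = 27)
(m(11) + 39986)*(2305 + G(23)) = (27 + 39986)*(2305 + 3) = 40013*2308 = 92350004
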